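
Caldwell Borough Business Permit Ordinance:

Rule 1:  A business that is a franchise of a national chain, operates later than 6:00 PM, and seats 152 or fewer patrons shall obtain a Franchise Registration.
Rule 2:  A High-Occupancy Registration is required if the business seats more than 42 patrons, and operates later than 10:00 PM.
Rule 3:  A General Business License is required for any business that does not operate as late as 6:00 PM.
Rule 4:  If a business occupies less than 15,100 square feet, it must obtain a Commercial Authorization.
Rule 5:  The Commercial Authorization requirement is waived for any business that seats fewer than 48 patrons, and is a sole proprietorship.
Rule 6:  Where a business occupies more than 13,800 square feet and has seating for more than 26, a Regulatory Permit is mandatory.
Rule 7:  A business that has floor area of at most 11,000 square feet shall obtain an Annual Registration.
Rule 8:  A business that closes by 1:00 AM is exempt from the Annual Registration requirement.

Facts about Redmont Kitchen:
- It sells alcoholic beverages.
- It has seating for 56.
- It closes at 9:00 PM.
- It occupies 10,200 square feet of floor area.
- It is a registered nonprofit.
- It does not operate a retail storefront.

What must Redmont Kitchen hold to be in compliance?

Rule 1: is a registered nonprofit (not: is a franchise of a national chain); closes 9:00 PM, after 6:00 PM; seating 56 ≤ 152 → Franchise Registration not required.
Rule 2: seating 56 > 42; closes 9:00 PM, at/before 10:00 PM → High-Occupancy Registration not required.
Rule 3: closes 9:00 PM, after 6:00 PM → General Business License not required.
Rule 4: floor area 10,200 square feet < 15,100 square feet → Commercial Authorization required.
Rule 5: seating 56 ≥ 48; is a registered nonprofit (not: is a sole proprietorship) → Commercial Authorization exemption does not apply.
Rule 6: floor area 10,200 square feet ≤ 13,800 square feet; seating 56 > 26 → Regulatory Permit not required.
Rule 7: floor area 10,200 square feet ≤ 11,000 square feet → Annual Registration required.
Rule 8: closes 9:00 PM, at/before 1:00 AM → exempt from Annual Registration.

Commercial Authorization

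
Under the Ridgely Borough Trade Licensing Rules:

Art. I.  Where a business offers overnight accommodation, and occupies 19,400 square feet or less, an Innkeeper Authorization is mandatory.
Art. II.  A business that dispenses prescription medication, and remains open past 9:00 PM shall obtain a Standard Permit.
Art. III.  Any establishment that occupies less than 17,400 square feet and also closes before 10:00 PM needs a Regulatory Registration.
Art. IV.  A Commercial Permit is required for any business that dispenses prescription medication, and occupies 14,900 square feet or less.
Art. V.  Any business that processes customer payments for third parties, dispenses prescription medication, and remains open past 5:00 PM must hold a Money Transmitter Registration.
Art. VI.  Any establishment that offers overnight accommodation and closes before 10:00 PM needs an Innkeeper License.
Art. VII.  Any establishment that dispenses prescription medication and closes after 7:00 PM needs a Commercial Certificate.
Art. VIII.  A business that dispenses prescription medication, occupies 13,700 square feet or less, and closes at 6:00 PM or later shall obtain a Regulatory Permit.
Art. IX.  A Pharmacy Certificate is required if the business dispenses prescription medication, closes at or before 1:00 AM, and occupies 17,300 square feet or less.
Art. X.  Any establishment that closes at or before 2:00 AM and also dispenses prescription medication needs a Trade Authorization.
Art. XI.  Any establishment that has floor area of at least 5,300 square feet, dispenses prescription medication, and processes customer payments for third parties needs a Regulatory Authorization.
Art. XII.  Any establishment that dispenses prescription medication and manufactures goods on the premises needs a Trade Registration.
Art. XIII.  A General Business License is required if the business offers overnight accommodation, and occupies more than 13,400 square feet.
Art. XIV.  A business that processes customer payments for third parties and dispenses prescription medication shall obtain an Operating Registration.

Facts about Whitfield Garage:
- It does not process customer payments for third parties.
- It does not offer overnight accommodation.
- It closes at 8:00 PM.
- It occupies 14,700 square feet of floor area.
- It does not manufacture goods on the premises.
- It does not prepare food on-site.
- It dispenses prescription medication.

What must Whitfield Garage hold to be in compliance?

Art. I. does not offer overnight accommodation; floor area 14,700 square feet ≤ 19,400 square feet → Innkeeper Authorization not required.
Art. II. dispenses prescription medication; closes 8:00 PM, at/before 9:00 PM → Standard Permit not required.
Art. III. floor area 14,700 square feet < 17,400 square feet; closes 8:00 PM, at/before 10:00 PM → Regulatory Registration required.
Art. IV. dispenses prescription medication; floor area 14,700 square feet ≤ 14,900 square feet → Commercial Permit required.
Art. V. does not process customer payments for third parties; dispenses prescription medication; closes 8:00 PM, after 5:00 PM → Money Transmitter Registration not required.
Art. VI. does not offer overnight accommodation; closes 8:00 PM, at/before 10:00 PM → Innkeeper License not required.
Art. VII. dispenses prescription medication; closes 8:00 PM, after 7:00 PM → Commercial Certificate required.
Art. VIII. dispenses prescription medication; floor area 14,700 square feet > 13,700 square feet; closes 8:00 PM, after 6:00 PM → Regulatory Permit not required.
Art. IX. dispenses prescription medication; closes 8:00 PM, at/before 1:00 AM; floor area 14,700 square feet ≤ 17,300 square feet → Pharmacy Certificate required.
Art. X. closes 8:00 PM, at/before 2:00 AM; dispenses prescription medication → Trade Authorization required.
Art. XI. floor area 14,700 square feet ≥ 5,300 square feet; dispenses prescription medication; does not process customer payments for third parties → Regulatory Authorization not required.
Art. XII. dispenses prescription medication; does not manufacture goods on the premises → Trade Registration not required.
Art. XIII. does not offer overnight accommodation; floor area 14,700 square feet > 13,400 square feet → General Business License not required.
Art. XIV. does not process customer payments for third parties; dispenses prescription medication → Operating Registration not required.

Commercial Certificate, Commercial Permit, Pharmacy Certificate, Regulatory Registration, Trade Authorization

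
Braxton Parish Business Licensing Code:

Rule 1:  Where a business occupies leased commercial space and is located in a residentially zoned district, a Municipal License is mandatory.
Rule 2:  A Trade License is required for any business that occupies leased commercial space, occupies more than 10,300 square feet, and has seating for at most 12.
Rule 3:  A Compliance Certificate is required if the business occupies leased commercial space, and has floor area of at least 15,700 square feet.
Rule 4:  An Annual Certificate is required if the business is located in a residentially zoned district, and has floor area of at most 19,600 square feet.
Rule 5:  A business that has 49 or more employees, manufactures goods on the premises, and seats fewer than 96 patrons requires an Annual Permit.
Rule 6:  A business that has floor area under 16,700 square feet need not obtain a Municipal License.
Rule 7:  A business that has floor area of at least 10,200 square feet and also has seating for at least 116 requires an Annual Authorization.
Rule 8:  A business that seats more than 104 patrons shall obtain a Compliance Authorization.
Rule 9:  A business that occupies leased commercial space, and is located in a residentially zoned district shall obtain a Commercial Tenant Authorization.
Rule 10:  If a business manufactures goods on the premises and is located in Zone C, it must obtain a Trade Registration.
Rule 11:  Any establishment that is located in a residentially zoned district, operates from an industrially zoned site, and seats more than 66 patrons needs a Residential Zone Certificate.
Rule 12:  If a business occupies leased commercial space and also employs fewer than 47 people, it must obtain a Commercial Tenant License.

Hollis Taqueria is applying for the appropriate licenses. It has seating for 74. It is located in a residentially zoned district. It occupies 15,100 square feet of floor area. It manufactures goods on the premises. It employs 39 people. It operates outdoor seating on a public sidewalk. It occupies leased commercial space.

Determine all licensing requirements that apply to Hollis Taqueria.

Rule 1: occupies leased commercial space; is located in a residentially zoned district → Municipal License required.
Rule 2: occupies leased commercial space; floor area 15,100 square feet > 10,300 square feet; seating 74 > 12 → Trade License not required.
Rule 3: occupies leased commercial space; floor area 15,100 square feet < 15,700 square feet → Compliance Certificate not required.
Rule 4: is located in a residentially zoned district; floor area 15,100 square feet ≤ 19,600 square feet → Annual Certificate required.
Rule 5: employees 39 < 49; manufactures goods on the premises; seating 74 < 96 → Annual Permit not required.
Rule 6: floor area 15,100 square feet < 16,700 square feet → exempt from Municipal License.
Rule 7: floor area 15,100 square feet ≥ 10,200 square feet; seating 74 < 116 → Annual Authorization not required.
Rule 8: seating 74 ≤ 104 → Compliance Authorization not required.
Rule 9: occupies leased commercial space; is located in a residentially zoned district → Commercial Tenant Authorization required.
Rule 10: manufactures goods on the premises; is located in a residentially zoned district (not: is located in Zone C) → Trade Registration not required.
Rule 11: is located in a residentially zoned district; occupies leased commercial space (not: operates from an industrially zoned site); seating 74 > 66 → Residential Zone Certificate not required.
Rule 12: occupies leased commercial space; employees 39 < 47 → Commercial Tenant License required.

Annual Certificate, Commercial Tenant Authorization, Commercial Tenant License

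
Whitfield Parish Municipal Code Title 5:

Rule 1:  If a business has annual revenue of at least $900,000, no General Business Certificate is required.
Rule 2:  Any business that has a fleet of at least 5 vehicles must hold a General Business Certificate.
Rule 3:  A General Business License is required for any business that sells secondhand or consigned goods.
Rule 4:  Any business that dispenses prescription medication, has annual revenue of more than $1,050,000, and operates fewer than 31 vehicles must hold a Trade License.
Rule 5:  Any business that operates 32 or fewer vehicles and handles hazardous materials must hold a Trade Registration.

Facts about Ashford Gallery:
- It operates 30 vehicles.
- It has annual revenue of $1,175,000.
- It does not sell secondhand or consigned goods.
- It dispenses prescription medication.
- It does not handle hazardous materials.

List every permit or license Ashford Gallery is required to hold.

Trade License

Rule 1: revenue $1,175,000 ≥ $900,000 → exempt from General Business Certificate.
Rule 2: vehicles 30 ≥ 5 → General Business Certificate required.
Rule 3: does not sell secondhand or consigned goods → General Business License not required.
Rule 4: dispenses prescription medication; revenue $1,175,000 > $1,050,000; vehicles 30 < 31 → Trade License required.
Rule 5: vehicles 30 ≤ 32; does not handle hazardous materials → Trade Registration not required.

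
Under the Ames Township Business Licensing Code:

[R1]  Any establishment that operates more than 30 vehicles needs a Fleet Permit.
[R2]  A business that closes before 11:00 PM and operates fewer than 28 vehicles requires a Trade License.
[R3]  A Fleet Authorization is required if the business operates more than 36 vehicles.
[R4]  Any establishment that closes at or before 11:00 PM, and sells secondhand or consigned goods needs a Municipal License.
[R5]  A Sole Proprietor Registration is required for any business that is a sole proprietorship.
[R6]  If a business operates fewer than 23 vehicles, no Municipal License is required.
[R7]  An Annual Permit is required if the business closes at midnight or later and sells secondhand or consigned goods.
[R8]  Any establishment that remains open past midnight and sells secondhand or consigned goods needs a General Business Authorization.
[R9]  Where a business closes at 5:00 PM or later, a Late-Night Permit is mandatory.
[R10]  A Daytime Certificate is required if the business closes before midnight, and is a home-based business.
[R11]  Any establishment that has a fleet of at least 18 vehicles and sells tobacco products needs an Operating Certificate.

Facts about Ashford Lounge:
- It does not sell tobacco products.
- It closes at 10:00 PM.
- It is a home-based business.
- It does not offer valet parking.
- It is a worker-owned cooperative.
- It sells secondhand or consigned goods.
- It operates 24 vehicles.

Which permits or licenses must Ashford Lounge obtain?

[R1] vehicles 24 ≤ 30 → Fleet Permit not required.
[R2] closes 10:00 PM, at/before 11:00 PM; vehicles 24 < 28 → Trade License required.
[R3] vehicles 24 ≤ 36 → Fleet Authorization not required.
[R4] closes 10:00 PM, at/before 11:00 PM; sells secondhand or consigned goods → Municipal License required.
[R5] is a worker-owned cooperative (not: is a sole proprietorship) → Sole Proprietor Registration not required.
[R6] vehicles 24 ≥ 23 → Municipal License exemption does not apply.
[R7] closes 10:00 PM, at/before midnight; sells secondhand or consigned goods → Annual Permit not required.
[R8] closes 10:00 PM, at/before midnight; sells secondhand or consigned goods → General Business Authorization not required.
[R9] closes 10:00 PM, after 5:00 PM → Late-Night Permit required.
[R10] closes 10:00 PM, at/before midnight; is a home-based business → Daytime Certificate required.
[R11] vehicles 24 ≥ 18; does not sell tobacco products → Operating Certificate not required.

Daytime Certificate, Late-Night Permit, Municipal License, Trade License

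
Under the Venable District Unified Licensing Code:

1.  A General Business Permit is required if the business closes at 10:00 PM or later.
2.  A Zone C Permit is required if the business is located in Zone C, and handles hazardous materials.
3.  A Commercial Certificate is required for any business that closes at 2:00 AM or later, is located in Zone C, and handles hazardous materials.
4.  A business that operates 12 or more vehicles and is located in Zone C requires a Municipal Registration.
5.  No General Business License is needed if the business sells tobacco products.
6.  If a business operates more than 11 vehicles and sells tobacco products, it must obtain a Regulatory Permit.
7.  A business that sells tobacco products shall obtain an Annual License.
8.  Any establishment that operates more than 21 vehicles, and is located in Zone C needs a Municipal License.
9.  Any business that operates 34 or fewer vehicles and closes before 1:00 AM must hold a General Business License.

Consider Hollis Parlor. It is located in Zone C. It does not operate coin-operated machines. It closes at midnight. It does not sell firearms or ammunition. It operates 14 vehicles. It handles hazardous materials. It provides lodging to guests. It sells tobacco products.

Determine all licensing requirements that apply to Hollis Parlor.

1. closes midnight, after 10:00 PM → General Business Permit required.
2. is located in Zone C; handles hazardous materials → Zone C Permit required.
3. closes midnight, at/before 2:00 AM; is located in Zone C; handles hazardous materials → Commercial Certificate not required.
4. vehicles 14 ≥ 12; is located in Zone C → Municipal Registration required.
5. sells tobacco products → exempt from General Business License.
6. vehicles 14 > 11; sells tobacco products → Regulatory Permit required.
7. sells tobacco products → Annual License required.
8. vehicles 14 ≤ 21; is located in Zone C → Municipal License not required.
9. vehicles 14 ≤ 34; closes midnight, at/before 1:00 AM → General Business License required.

Annual License, General Business Permit, Municipal Registration, Regulatory Permit, Zone C Permit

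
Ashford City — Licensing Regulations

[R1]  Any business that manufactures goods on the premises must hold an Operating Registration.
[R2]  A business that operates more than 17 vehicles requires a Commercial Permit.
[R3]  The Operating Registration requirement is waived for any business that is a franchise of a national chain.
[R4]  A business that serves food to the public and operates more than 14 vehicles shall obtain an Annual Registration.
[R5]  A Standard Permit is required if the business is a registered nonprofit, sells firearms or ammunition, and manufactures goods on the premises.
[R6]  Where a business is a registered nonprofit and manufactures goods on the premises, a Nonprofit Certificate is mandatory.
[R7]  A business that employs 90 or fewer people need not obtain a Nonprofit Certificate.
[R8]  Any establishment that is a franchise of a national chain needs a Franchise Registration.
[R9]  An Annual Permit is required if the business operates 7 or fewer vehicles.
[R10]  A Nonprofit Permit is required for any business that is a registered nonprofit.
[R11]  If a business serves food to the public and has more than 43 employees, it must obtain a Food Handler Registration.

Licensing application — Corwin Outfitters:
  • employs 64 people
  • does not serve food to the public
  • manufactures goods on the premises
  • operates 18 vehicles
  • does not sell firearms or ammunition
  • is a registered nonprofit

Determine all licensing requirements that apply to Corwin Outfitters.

Commercial Permit, Nonprofit Permit, Operating Registration

[R1] manufactures goods on the premises → Operating Registration required.
[R2] vehicles 18 > 17 → Commercial Permit required.
[R3] is a registered nonprofit (not: is a franchise of a national chain) → Operating Registration exemption does not apply.
[R4] does not serve food to the public; vehicles 18 > 14 → Annual Registration not required.
[R5] is a registered nonprofit; does not sell firearms or ammunition; manufactures goods on the premises → Standard Permit not required.
[R6] is a registered nonprofit; manufactures goods on the premises → Nonprofit Certificate required.
[R7] employees 64 ≤ 90 → exempt from Nonprofit Certificate.
[R8] is a registered nonprofit (not: is a franchise of a national chain) → Franchise Registration not required.
[R9] vehicles 18 > 7 → Annual Permit not required.
[R10] is a registered nonprofit → Nonprofit Permit required.
[R11] does not serve food to the public; employees 64 > 43 → Food Handler Registration not required.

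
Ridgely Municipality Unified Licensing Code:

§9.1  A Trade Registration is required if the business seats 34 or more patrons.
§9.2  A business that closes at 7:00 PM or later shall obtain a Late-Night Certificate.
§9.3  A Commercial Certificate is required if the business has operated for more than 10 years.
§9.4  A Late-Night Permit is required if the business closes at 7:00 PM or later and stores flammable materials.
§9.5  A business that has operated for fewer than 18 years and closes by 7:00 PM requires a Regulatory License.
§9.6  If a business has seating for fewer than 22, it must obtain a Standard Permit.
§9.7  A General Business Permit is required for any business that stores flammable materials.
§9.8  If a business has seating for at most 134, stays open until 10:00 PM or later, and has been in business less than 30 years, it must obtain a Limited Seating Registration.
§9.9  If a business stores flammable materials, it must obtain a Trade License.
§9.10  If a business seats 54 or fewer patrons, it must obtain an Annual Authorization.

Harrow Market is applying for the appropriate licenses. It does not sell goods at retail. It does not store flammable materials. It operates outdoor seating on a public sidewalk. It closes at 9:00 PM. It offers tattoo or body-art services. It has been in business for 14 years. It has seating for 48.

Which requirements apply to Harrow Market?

Annual Authorization, Commercial Certificate, Late-Night Certificate, Trade Registration

§9.1 seating 48 ≥ 34 → Trade Registration required.
§9.2 closes 9:00 PM, after 7:00 PM → Late-Night Certificate required.
§9.3 years in business 14 > 10 → Commercial Certificate required.
§9.4 closes 9:00 PM, after 7:00 PM; does not store flammable materials → Late-Night Permit not required.
§9.5 years in business 14 < 18; closes 9:00 PM, after 7:00 PM → Regulatory License not required.
§9.6 seating 48 ≥ 22 → Standard Permit not required.
§9.7 does not store flammable materials → General Business Permit not required.
§9.8 seating 48 ≤ 134; closes 9:00 PM, at/before 10:00 PM; years in business 14 < 30 → Limited Seating Registration not required.
§9.9 does not store flammable materials → Trade License not required.
§9.10 seating 48 ≤ 54 → Annual Authorization required.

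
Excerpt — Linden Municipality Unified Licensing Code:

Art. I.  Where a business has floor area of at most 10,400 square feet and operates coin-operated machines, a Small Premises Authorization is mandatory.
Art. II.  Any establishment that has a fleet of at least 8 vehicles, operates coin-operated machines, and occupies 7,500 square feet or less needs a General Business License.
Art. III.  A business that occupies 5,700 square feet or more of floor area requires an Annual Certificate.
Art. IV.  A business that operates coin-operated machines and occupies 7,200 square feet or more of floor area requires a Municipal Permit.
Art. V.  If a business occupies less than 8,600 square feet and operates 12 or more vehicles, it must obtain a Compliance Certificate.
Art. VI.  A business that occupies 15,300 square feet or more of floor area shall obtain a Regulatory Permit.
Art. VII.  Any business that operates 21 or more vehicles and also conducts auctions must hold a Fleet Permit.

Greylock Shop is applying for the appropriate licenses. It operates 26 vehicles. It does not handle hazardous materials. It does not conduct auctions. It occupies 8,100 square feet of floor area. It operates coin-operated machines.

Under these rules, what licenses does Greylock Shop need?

Art. I. floor area 8,100 square feet ≤ 10,400 square feet; operates coin-operated machines → Small Premises Authorization required.
Art. II. vehicles 26 ≥ 8; operates coin-operated machines; floor area 8,100 square feet > 7,500 square feet → General Business License not required.
Art. III. floor area 8,100 square feet ≥ 5,700 square feet → Annual Certificate required.
Art. IV. operates coin-operated machines; floor area 8,100 square feet ≥ 7,200 square feet → Municipal Permit required.
Art. V. floor area 8,100 square feet < 8,600 square feet; vehicles 26 ≥ 12 → Compliance Certificate required.
Art. VI. floor area 8,100 square feet < 15,300 square feet → Regulatory Permit not required.
Art. VII. vehicles 26 ≥ 21; does not conduct auctions → Fleet Permit not required.

Annual Certificate, Compliance Certificate, Municipal Permit, Small Premises Authorization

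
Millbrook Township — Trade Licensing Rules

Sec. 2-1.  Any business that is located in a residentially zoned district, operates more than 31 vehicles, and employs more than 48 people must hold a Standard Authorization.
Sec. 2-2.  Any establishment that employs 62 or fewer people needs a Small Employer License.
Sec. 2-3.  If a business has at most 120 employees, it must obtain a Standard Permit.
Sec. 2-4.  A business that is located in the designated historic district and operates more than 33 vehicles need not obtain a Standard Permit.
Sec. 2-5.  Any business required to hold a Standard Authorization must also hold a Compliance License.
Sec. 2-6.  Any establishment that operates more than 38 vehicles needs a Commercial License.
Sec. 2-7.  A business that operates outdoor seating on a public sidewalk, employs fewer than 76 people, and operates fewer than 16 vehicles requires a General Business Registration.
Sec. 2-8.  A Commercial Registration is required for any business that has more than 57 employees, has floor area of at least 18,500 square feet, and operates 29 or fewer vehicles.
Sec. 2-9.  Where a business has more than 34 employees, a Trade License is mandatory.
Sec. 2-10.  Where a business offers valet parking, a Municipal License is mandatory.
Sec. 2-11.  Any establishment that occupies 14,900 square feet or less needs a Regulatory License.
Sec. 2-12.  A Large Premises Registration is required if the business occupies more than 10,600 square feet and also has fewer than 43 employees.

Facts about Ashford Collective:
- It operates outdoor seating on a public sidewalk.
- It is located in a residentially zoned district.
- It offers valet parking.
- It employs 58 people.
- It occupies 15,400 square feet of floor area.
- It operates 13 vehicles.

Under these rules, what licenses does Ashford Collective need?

Sec. 2-1. is located in a residentially zoned district; vehicles 13 ≤ 31; employees 58 > 48 → Standard Authorization not required.
Sec. 2-2. employees 58 ≤ 62 → Small Employer License required.
Sec. 2-3. employees 58 ≤ 120 → Standard Permit required.
Sec. 2-4. is located in a residentially zoned district (not: is located in the designated historic district); vehicles 13 ≤ 33 → Standard Permit exemption does not apply.
Sec. 2-5. Standard Authorization is not required → no effect.
Sec. 2-6. vehicles 13 ≤ 38 → Commercial License not required.
Sec. 2-7. operates outdoor seating on a public sidewalk; employees 58 < 76; vehicles 13 < 16 → General Business Registration required.
Sec. 2-8. employees 58 > 57; floor area 15,400 square feet < 18,500 square feet; vehicles 13 ≤ 29 → Commercial Registration not required.
Sec. 2-9. employees 58 > 34 → Trade License required.
Sec. 2-10. offers valet parking → Municipal License required.
Sec. 2-11. floor area 15,400 square feet > 14,900 square feet → Regulatory License not required.
Sec. 2-12. floor area 15,400 square feet > 10,600 square feet; employees 58 ≥ 43 → Large Premises Registration not required.

General Business Registration, Municipal License, Small Employer License, Standard Permit, Trade License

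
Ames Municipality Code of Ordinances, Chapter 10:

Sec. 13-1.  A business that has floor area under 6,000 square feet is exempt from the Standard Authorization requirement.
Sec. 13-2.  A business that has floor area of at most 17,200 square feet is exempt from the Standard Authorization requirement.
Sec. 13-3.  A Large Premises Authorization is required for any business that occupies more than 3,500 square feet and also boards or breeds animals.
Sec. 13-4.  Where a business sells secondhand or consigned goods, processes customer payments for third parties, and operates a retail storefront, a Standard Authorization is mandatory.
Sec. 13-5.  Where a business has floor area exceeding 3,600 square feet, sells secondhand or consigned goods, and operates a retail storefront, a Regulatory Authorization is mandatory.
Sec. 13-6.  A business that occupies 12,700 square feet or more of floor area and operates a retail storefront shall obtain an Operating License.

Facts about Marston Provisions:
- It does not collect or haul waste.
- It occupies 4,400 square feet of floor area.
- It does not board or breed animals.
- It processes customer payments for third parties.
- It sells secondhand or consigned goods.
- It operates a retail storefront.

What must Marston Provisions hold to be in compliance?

Sec. 13-1. floor area 4,400 square feet < 6,000 square feet → exempt from Standard Authorization.
Sec. 13-2. floor area 4,400 square feet ≤ 17,200 square feet → exempt from Standard Authorization.
Sec. 13-3. floor area 4,400 square feet > 3,500 square feet; does not board or breed animals → Large Premises Authorization not required.
Sec. 13-4. sells secondhand or consigned goods; processes customer payments for third parties; operates a retail storefront → Standard Authorization required.
Sec. 13-5. floor area 4,400 square feet > 3,600 square feet; sells secondhand or consigned goods; operates a retail storefront → Regulatory Authorization required.
Sec. 13-6. floor area 4,400 square feet < 12,700 square feet; operates a retail storefront → Operating License not required.

Regulatory Authorization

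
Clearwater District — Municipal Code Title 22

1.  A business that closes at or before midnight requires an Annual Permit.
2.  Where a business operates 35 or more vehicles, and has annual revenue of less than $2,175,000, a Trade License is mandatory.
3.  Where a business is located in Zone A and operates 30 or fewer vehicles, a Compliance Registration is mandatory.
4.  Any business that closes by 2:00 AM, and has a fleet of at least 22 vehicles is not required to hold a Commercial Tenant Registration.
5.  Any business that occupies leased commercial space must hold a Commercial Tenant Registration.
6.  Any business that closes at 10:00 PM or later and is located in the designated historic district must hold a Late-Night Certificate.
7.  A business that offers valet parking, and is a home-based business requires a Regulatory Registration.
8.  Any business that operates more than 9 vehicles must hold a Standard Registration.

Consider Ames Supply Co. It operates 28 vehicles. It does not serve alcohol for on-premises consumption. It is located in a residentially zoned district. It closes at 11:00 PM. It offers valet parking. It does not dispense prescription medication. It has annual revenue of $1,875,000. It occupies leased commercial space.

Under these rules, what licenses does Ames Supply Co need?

1. closes 11:00 PM, at/before midnight → Annual Permit required.
2. vehicles 28 < 35; revenue $1,875,000 < $2,175,000 → Trade License not required.
3. is located in a residentially zoned district (not: is located in Zone A); vehicles 28 ≤ 30 → Compliance Registration not required.
4. closes 11:00 PM, at/before 2:00 AM; vehicles 28 ≥ 22 → exempt from Commercial Tenant Registration.
5. occupies leased commercial space → Commercial Tenant Registration required.
6. closes 11:00 PM, after 10:00 PM; is located in a residentially zoned district (not: is located in the designated historic district) → Late-Night Certificate not required.
7. offers valet parking; occupies leased commercial space (not: is a home-based business) → Regulatory Registration not required.
8. vehicles 28 > 9 → Standard Registration required.

Annual Permit, Standard Registration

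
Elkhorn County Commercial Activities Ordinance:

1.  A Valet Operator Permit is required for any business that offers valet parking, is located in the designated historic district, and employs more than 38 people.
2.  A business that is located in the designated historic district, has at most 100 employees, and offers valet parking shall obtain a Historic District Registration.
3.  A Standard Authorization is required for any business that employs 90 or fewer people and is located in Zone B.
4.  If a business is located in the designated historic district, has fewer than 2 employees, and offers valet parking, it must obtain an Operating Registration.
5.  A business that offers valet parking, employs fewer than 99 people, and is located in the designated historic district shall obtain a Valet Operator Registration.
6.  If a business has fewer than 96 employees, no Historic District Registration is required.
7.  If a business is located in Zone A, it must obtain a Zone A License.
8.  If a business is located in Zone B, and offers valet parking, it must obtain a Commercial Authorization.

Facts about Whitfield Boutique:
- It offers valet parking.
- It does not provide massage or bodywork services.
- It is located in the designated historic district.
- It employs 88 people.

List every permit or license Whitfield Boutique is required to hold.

Valet Operator Permit, Valet Operator Registration

1. offers valet parking; is located in the designated historic district; employees 88 > 38 → Valet Operator Permit required.
2. is located in the designated historic district; employees 88 ≤ 100; offers valet parking → Historic District Registration required.
3. employees 88 ≤ 90; is located in the designated historic district (not: is located in Zone B) → Standard Authorization not required.
4. is located in the designated historic district; employees 88 ≥ 2; offers valet parking → Operating Registration not required.
5. offers valet parking; employees 88 < 99; is located in the designated historic district → Valet Operator Registration required.
6. employees 88 < 96 → exempt from Historic District Registration.
7. is located in the designated historic district (not: is located in Zone A) → Zone A License not required.
8. is located in the designated historic district (not: is located in Zone B); offers valet parking → Commercial Authorization not required.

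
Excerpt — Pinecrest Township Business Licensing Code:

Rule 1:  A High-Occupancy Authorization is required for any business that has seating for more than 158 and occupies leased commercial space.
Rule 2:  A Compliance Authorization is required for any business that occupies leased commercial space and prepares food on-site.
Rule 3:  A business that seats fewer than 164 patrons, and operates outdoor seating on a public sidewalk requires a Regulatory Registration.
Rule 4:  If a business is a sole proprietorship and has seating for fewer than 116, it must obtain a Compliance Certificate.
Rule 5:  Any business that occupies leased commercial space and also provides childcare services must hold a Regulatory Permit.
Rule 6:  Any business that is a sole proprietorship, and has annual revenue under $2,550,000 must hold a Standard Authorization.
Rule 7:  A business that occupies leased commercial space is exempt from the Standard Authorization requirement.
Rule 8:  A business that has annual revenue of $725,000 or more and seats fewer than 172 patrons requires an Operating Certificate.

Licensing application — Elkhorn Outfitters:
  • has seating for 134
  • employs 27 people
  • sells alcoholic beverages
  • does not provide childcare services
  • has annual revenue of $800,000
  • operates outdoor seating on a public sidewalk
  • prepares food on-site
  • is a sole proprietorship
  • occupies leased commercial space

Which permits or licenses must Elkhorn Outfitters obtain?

Compliance Authorization, Operating Certificate, Regulatory Registration

Rule 1: seating 134 ≤ 158; occupies leased commercial space → High-Occupancy Authorization not required.
Rule 2: occupies leased commercial space; prepares food on-site → Compliance Authorization required.
Rule 3: seating 134 < 164; operates outdoor seating on a public sidewalk → Regulatory Registration required.
Rule 4: is a sole proprietorship; seating 134 ≥ 116 → Compliance Certificate not required.
Rule 5: occupies leased commercial space; does not provide childcare services → Regulatory Permit not required.
Rule 6: is a sole proprietorship; revenue $800,000 < $2,550,000 → Standard Authorization required.
Rule 7: occupies leased commercial space → exempt from Standard Authorization.
Rule 8: revenue $800,000 ≥ $725,000; seating 134 < 172 → Operating Certificate required.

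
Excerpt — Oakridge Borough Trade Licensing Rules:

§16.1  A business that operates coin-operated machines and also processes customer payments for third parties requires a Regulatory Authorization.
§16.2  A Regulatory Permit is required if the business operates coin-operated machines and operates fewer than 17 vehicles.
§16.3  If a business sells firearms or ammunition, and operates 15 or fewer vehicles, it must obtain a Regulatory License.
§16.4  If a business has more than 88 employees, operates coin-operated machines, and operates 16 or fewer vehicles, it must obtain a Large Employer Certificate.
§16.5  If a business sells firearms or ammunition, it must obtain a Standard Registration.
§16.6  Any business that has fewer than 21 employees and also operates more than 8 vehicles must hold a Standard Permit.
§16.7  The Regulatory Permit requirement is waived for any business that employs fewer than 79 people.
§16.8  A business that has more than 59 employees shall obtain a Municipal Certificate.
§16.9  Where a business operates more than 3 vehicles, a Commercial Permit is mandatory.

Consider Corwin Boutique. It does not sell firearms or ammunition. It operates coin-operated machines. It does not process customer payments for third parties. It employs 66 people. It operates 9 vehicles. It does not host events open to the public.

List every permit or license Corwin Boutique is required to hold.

§16.1 operates coin-operated machines; does not process customer payments for third parties → Regulatory Authorization not required.
§16.2 operates coin-operated machines; vehicles 9 < 17 → Regulatory Permit required.
§16.3 does not sell firearms or ammunition; vehicles 9 ≤ 15 → Regulatory License not required.
§16.4 employees 66 ≤ 88; operates coin-operated machines; vehicles 9 ≤ 16 → Large Employer Certificate not required.
§16.5 does not sell firearms or ammunition → Standard Registration not required.
§16.6 employees 66 ≥ 21; vehicles 9 > 8 → Standard Permit not required.
§16.7 employees 66 < 79 → exempt from Regulatory Permit.
§16.8 employees 66 > 59 → Municipal Certificate required.
§16.9 vehicles 9 > 3 → Commercial Permit required.

Commercial Permit, Municipal Certificate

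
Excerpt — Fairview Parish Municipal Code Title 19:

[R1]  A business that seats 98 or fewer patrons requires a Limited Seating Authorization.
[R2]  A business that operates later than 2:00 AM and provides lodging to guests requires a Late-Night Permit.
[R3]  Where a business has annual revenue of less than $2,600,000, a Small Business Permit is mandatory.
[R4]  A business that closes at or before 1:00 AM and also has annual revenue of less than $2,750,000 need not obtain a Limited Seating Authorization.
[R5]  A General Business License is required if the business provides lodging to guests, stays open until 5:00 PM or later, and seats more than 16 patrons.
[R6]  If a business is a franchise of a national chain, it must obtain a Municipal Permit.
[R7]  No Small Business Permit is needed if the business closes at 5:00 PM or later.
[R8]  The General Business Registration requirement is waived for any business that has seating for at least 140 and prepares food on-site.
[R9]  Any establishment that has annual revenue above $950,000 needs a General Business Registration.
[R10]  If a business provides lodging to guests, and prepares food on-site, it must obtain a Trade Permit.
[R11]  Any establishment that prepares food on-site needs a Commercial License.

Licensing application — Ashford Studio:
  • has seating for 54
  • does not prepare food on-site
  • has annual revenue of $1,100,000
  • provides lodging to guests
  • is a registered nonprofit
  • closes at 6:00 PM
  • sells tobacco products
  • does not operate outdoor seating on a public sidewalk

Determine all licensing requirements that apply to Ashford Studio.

General Business License, General Business Registration

[R1] seating 54 ≤ 98 → Limited Seating Authorization required.
[R2] closes 6:00 PM, at/before 2:00 AM; provides lodging to guests → Late-Night Permit not required.
[R3] revenue $1,100,000 < $2,600,000 → Small Business Permit required.
[R4] closes 6:00 PM, at/before 1:00 AM; revenue $1,100,000 < $2,750,000 → exempt from Limited Seating Authorization.
[R5] provides lodging to guests; closes 6:00 PM, after 5:00 PM; seating 54 > 16 → General Business License required.
[R6] is a registered nonprofit (not: is a franchise of a national chain) → Municipal Permit not required.
[R7] closes 6:00 PM, after 5:00 PM → exempt from Small Business Permit.
[R8] seating 54 < 140; does not prepare food on-site → General Business Registration exemption does not apply.
[R9] revenue $1,100,000 > $950,000 → General Business Registration required.
[R10] provides lodging to guests; does not prepare food on-site → Trade Permit not required.
[R11] does not prepare food on-site → Commercial License not required.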